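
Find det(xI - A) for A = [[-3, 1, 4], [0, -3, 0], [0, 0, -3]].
xI - A = [[x + 3, -1, -4], [0, x + 3, 0], [0, 0, x + 3]].

Expanding det(xI - A) along the first row:
det(xI - A) = + (x + 3)·det([[x + 3, 0], [0, x + 3]]) - (-1)·det([[0, 0], [0, x + 3]]) + (-4)·det([[0, x + 3], [0, 0]]).

Evaluating gives χ_A(x) = x^3 + 9x^2 + 27x + 27 = (x + 3)^3.

χ_A(x) = (x + 3)^3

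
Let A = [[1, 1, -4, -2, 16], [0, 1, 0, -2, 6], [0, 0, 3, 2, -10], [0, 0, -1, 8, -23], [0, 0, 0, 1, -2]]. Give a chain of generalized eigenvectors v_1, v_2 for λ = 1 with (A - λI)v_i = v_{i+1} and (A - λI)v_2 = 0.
We seek v_1 ∈ ker((A - I)^2) \ ker(A - I), then set v_{i+1} = (A - I) v_i.

One such chain is v_1 = [[0, 1, 0, 0, 0]]^T, v_2 = [[1, 0, 0, 0, 0]]^T. Check: (A - I) v_2 = [[0, 0, 0, 0, 0]]^T = 0.

v_1 = [[0, 1, 0, 0, 0]]^T, v_2 = [[1, 0, 0, 0, 0]]^T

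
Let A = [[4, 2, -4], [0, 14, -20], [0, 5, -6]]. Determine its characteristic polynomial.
xI - A = [[x - 4, -2, 4], [0, x - 14, 20], [0, -5, x + 6]].

Expanding det(xI - A) along the first row:
det(xI - A) = + (x - 4)·det([[x - 14, 20], [-5, x + 6]]) - (-2)·det([[0, 20], [0, x + 6]]) + (4)·det([[0, x - 14], [0, -5]]).

Evaluating gives χ_A(x) = x^3 - 12x^2 + 48x - 64 = (x - 4)^3.

χ_A(x) = (x - 4)^3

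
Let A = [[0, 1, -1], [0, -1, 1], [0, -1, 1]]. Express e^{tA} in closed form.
e^{tA} = [[1, t, -t], [0, 1 - t, t], [0, -t, t + 1]]

A has Jordan form J = [[0, 1, 0], [0, 0, 0], [0, 0, 0]] with A = PJP^{-1}, so e^{tA} = P e^{tJ} P^{-1}.

For a Jordan block J_k(λ), e^{tJ_k(λ)} = e^{λt} · (I + tN + t^2 N^2/2! + ... + t^{k-1} N^{k-1}/(k-1)!) where N is the nilpotent superdiagonal part.

Assembling the blocks and conjugating back gives the entries of e^{tA} as shown above.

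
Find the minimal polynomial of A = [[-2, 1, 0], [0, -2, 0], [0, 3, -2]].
m_A(x) = (x + 2)^2

The characteristic polynomial factors as (x + 2)^3. The minimal polynomial is ∏(x - λ)^{k_λ} where k_λ is the size of the largest Jordan block at λ.

For λ = -2: rank(A + 2I) = 1, and the largest Jordan block has size 2 (the smallest k with rank((A + 2I)^k) = rank((A + 2I)^(k+1))).

So m_A(x) = (x + 2)^2.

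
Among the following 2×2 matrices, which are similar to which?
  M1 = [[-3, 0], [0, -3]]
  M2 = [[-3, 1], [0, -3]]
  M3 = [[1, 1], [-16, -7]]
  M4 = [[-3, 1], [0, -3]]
Characteristic polynomials: χ_{M1} = (x + 3)^2, χ_{M2} = (x + 3)^2, χ_{M3} = (x + 3)^2, χ_{M4} = (x + 3)^2.

{M1}: invariant factors x + 3, x + 3.

{M2, M3, M4}: invariant factors (x + 3)^2.

Matrices are similar if and only if their invariant-factor lists agree; the partition into similarity classes is {M1}, {M2, M3, M4}.

2 classes: {M1}, {M2, M3, M4}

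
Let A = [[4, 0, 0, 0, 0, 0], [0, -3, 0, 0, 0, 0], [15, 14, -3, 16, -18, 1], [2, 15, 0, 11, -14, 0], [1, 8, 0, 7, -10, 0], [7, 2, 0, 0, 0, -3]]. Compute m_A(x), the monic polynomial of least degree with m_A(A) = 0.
m_A(x) = (x - 4)^2(x + 3)^2

The characteristic polynomial factors as (x - 4)^2(x + 3)^4. The minimal polynomial is ∏(x - λ)^{k_λ} where k_λ is the size of the largest Jordan block at λ.

For λ = -3: rank(A + 3I) = 4, and the largest Jordan block has size 2 (the smallest k with rank((A + 3I)^k) = rank((A + 3I)^(k+1))).
For λ = 4: rank(A - 4I) = 5, and the largest Jordan block has size 2 (the smallest k with rank((A - 4I)^k) = rank((A - 4I)^(k+1))).

So m_A(x) = (x - 4)^2(x + 3)^2.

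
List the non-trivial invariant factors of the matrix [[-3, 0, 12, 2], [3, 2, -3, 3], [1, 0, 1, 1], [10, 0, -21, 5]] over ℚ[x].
(x - 4)^2(x - 2)(x + 5)

The Jordan structure of A has elementary divisors (x + 5), (x - 2), (x - 4)^2. Arranging the block sizes at each eigenvalue in decreasing order and taking row products gives the invariant factors.

Invariant factors (smallest first, each dividing the next): (x - 4)^2(x - 2)(x + 5).

Check: the last factor (x - 4)^2(x - 2)(x + 5) is the minimal polynomial, and the product (x - 4)^2(x - 2)(x + 5) is the characteristic polynomial.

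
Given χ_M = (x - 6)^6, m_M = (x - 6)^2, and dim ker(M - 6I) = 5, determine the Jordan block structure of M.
Jordan blocks: (6, 2), (6, 1), (6, 1), (6, 1), (6, 1)

λ = 6: algebraic multiplicity 6 (exponent in χ_M), largest block size 2 (exponent in m_M), 5 blocks (geometric multiplicity). These force block sizes [2, 1, 1, 1, 1].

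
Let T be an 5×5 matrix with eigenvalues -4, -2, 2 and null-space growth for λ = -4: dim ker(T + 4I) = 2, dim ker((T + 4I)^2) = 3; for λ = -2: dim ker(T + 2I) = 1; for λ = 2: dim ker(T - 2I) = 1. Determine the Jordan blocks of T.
Jordan blocks: (-4, 2), (-4, 1), (-2, 1), (2, 1)

λ = -4: successive nullity increments [2, 1] count blocks of size ≥ k; block sizes are [2, 1].
λ = -2: successive nullity increments [1] count blocks of size ≥ k; block sizes are [1].
λ = 2: successive nullity increments [1] count blocks of size ≥ k; block sizes are [1].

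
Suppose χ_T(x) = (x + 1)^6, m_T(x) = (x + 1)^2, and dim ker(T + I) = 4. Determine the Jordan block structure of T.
Jordan blocks: (-1, 2), (-1, 2), (-1, 1), (-1, 1)

λ = -1: algebraic multiplicity 6 (exponent in χ_T), largest block size 2 (exponent in m_T), 4 blocks (geometric multiplicity). These force block sizes [2, 2, 1, 1].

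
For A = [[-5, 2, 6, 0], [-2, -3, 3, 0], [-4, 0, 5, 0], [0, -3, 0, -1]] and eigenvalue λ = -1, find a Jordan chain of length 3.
We seek v_1 ∈ ker((A + I)^3) \ ker((A + I)^2), then set v_{i+1} = (A + I) v_i.

One such chain is v_1 = [[1, 0, 1, 0]]^T, v_2 = [[2, 1, 2, 0]]^T, v_3 = [[6, 0, 4, -3]]^T. Check: (A + I) v_3 = [[0, 0, 0, 0]]^T = 0.

v_1 = [[1, 0, 1, 0]]^T, v_2 = [[2, 1, 2, 0]]^T, v_3 = [[6, 0, 4, -3]]^T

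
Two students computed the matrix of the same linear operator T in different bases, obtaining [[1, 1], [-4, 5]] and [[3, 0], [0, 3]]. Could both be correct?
No.

Both have characteristic polynomial (x - 3)^2, but the minimal polynomial of A is (x - 3)^2 while the minimal polynomial of B is x - 3. The minimal polynomial is a similarity invariant, so A and B are not similar.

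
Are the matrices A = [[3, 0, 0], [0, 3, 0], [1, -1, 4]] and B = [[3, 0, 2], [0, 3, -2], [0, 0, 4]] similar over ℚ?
Yes.

Two matrices over a field are similar if and only if they have the same invariant factors.

Both A and B have characteristic polynomial (x - 4)(x - 3)^2 and minimal polynomial (x - 4)(x - 3). Computing further, both have invariant factors x - 3, (x - 4)(x - 3). Hence A and B are similar.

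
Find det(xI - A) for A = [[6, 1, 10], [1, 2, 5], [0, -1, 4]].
xI - A = [[x - 6, -1, -10], [-1, x - 2, -5], [0, 1, x - 4]].

Expanding det(xI - A) along the first row:
det(xI - A) = + (x - 6)·det([[x - 2, -5], [1, x - 4]]) - (-1)·det([[-1, -5], [0, x - 4]]) + (-10)·det([[-1, x - 2], [0, 1]]).

Evaluating gives χ_A(x) = x^3 - 12x^2 + 48x - 64 = (x - 4)^3.

χ_A(x) = (x - 4)^3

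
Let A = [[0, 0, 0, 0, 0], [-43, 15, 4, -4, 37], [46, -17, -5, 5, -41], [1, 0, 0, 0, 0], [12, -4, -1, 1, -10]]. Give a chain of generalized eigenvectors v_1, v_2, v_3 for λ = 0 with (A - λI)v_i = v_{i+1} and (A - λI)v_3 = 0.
v_1 = [[0, -3, 3, 0, 1]]^T, v_2 = [[0, 4, -5, 0, -1]]^T, v_3 = [[0, 3, -2, 0, -1]]^T

We seek v_1 ∈ ker(A^3) \ ker(A^2), then set v_{i+1} = A v_i.

One such chain is v_1 = [[0, -3, 3, 0, 1]]^T, v_2 = [[0, 4, -5, 0, -1]]^T, v_3 = [[0, 3, -2, 0, -1]]^T. Check: A v_3 = [[0, 0, 0, 0, 0]]^T = 0.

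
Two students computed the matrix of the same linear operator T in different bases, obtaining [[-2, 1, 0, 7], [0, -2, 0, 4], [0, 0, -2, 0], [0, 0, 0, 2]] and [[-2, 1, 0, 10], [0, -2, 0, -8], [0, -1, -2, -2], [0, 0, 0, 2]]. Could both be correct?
Two matrices over a field are similar if and only if they have the same invariant factors.

Both A and B have characteristic polynomial (x - 2)(x + 2)^3 and minimal polynomial (x - 2)(x + 2)^2. Computing further, both have invariant factors x + 2, (x - 2)(x + 2)^2. Hence A and B are similar.

Yes.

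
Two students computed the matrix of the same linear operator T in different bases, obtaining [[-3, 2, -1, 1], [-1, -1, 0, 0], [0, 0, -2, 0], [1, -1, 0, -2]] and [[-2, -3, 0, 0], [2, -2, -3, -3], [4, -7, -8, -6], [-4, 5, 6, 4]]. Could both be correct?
Yes.

Two matrices over a field are similar if and only if they have the same invariant factors.

Both A and B have characteristic polynomial (x + 2)^4 and minimal polynomial (x + 2)^3. Computing further, both have invariant factors x + 2, (x + 2)^3. Hence A and B are similar.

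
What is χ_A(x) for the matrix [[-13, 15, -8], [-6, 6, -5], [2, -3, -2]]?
xI - A = [[x + 13, -15, 8], [6, x - 6, 5], [-2, 3, x + 2]].

Expanding det(xI - A) along the first row:
det(xI - A) = + (x + 13)·det([[x - 6, 5], [3, x + 2]]) - (-15)·det([[6, 5], [-2, x + 2]]) + (8)·det([[6, x - 6], [-2, 3]]).

Evaluating gives χ_A(x) = x^3 + 9x^2 + 27x + 27 = (x + 3)^3.

χ_A(x) = (x + 3)^3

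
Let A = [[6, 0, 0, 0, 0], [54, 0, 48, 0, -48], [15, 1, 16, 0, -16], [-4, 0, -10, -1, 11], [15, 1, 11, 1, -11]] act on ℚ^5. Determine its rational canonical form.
The invariant factors of A (the non-unit diagonal entries of the Smith normal form of xI - A over ℚ[x]) are x - 6, (x - 6)(x - 2)(x + 2)^2, each dividing the next. The characteristic polynomial is their product, (x - 6)^2(x - 2)(x + 2)^2.

The rational canonical form is the block-diagonal matrix of companion matrices C(f_i):
R = [[6, 0, 0, 0, 0], [0, 0, 0, 0, -48], [0, 1, 0, 0, -16], [0, 0, 1, 0, 16], [0, 0, 0, 1, 4]].

R = [[6, 0, 0, 0, 0], [0, 0, 0, 0, -48], [0, 1, 0, 0, -16], [0, 0, 1, 0, 16], [0, 0, 0, 1, 4]]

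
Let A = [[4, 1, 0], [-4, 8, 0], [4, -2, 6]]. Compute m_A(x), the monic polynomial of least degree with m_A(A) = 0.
m_A(x) = (x - 6)^2

The characteristic polynomial factors as (x - 6)^3. The minimal polynomial is ∏(x - λ)^{k_λ} where k_λ is the size of the largest Jordan block at λ.

For λ = 6: rank(A - 6I) = 1, and the largest Jordan block has size 2 (the smallest k with rank((A - 6I)^k) = rank((A - 6I)^(k+1))).

So m_A(x) = (x - 6)^2.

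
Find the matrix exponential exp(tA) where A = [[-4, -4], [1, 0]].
A has Jordan form J = [[-2, 1], [0, -2]] with A = PJP^{-1}, so e^{tA} = P e^{tJ} P^{-1}.

For a Jordan block J_k(λ), e^{tJ_k(λ)} = e^{λt} · (I + tN + t^2 N^2/2! + ... + t^{k-1} N^{k-1}/(k-1)!) where N is the nilpotent superdiagonal part.

Assembling the blocks and conjugating back gives the entries of e^{tA} as shown above.

e^{tA} = [[(1 - 2*t)*e^{-2*t}, -4*t*e^{-2*t}], [t*e^{-2*t}, (2*t + 1)*e^{-2*t}]]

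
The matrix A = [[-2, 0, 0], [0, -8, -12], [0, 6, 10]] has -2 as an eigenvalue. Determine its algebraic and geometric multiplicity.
The characteristic polynomial is (x - 4)(x + 2)^2, so the factor x + 2 appears with exponent 2: the algebraic multiplicity is 2.

rank(A + 2I) = 1, so the eigenspace has dimension 3 - 1 = 2: the geometric multiplicity is 2.

algebraic multiplicity 2, geometric multiplicity 2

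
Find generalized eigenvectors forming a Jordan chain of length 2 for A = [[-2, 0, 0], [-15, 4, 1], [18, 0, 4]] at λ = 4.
We seek v_1 ∈ ker((A - 4I)^2) \ ker(A - 4I), then set v_{i+1} = (A - 4I) v_i.

One such chain is v_1 = [[0, 0, 1]]^T, v_2 = [[0, 1, 0]]^T. Check: (A - 4I) v_2 = [[0, 0, 0]]^T = 0.

v_1 = [[0, 0, 1]]^T, v_2 = [[0, 1, 0]]^T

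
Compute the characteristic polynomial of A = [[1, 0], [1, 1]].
xI - A = [[x - 1, 0], [-1, x - 1]].

Expanding det(xI - A) along the first row:
det(xI - A) = + (x - 1)·det([[x - 1]]) - (0)·det([[-1]]).

Evaluating gives χ_A(x) = x^2 - 2x + 1 = (x - 1)^2.

χ_A(x) = (x - 1)^2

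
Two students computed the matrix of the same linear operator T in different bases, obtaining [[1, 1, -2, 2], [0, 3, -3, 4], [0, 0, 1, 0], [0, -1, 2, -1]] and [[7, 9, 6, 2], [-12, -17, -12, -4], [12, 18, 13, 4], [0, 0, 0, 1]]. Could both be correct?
Both have characteristic polynomial (x - 1)^4, but the minimal polynomial of A is (x - 1)^3 while the minimal polynomial of B is (x - 1)^2. The minimal polynomial is a similarity invariant, so A and B are not similar.

No.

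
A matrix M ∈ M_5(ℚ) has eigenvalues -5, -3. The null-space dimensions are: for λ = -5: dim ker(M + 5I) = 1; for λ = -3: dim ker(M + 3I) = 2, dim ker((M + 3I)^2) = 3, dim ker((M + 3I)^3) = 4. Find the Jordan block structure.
Jordan blocks: (-5, 1), (-3, 3), (-3, 1)

λ = -5: successive nullity increments [1] count blocks of size ≥ k; block sizes are [1].
λ = -3: successive nullity increments [2, 1, 1] count blocks of size ≥ k; block sizes are [3, 1].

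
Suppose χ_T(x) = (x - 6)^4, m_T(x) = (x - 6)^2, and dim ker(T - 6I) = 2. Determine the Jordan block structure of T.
Jordan blocks: (6, 2), (6, 2)

λ = 6: algebraic multiplicity 4 (exponent in χ_T), largest block size 2 (exponent in m_T), 2 blocks (geometric multiplicity). These force block sizes [2, 2].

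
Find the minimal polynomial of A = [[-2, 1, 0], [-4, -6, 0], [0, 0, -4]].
The characteristic polynomial factors as (x + 4)^3. The minimal polynomial is ∏(x - λ)^{k_λ} where k_λ is the size of the largest Jordan block at λ.

For λ = -4: rank(A + 4I) = 1, and the largest Jordan block has size 2 (the smallest k with rank((A + 4I)^k) = rank((A + 4I)^(k+1))).

So m_A(x) = (x + 4)^2.

m_A(x) = (x + 4)^2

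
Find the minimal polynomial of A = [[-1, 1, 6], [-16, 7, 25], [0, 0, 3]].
m_A(x) = (x - 3)^3

The characteristic polynomial factors as (x - 3)^3. The minimal polynomial is ∏(x - λ)^{k_λ} where k_λ is the size of the largest Jordan block at λ.

For λ = 3: rank(A - 3I) = 2, and the largest Jordan block has size 3 (the smallest k with rank((A - 3I)^k) = rank((A - 3I)^(k+1))).

So m_A(x) = (x - 3)^3.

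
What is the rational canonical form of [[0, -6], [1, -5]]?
The invariant factors of A (the non-unit diagonal entries of the Smith normal form of xI - A over ℚ[x]) are (x + 2)(x + 3), each dividing the next. The characteristic polynomial is their product, (x + 2)(x + 3).

The rational canonical form is the block-diagonal matrix of companion matrices C(f_i):
R = [[0, -6], [1, -5]].

R = [[0, -6], [1, -5]]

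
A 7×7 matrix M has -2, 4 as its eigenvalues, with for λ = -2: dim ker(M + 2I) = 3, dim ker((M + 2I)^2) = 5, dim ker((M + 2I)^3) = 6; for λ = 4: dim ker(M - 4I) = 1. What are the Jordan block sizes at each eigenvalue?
λ = -2: successive nullity increments [3, 2, 1] count blocks of size ≥ k; block sizes are [3, 2, 1].
λ = 4: successive nullity increments [1] count blocks of size ≥ k; block sizes are [1].

Jordan blocks: (-2, 3), (-2, 2), (-2, 1), (4, 1)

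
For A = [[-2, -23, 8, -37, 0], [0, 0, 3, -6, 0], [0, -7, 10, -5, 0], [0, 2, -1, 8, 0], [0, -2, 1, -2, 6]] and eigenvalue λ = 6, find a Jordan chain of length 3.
We seek v_1 ∈ ker((A - 6I)^3) \ ker((A - 6I)^2), then set v_{i+1} = (A - 6I) v_i.

One such chain is v_1 = [[-1, -5, -6, 2, -3]]^T, v_2 = [[1, 0, 1, 0, 0]]^T, v_3 = [[0, 3, 4, -1, 1]]^T. Check: (A - 6I) v_3 = [[0, 0, 0, 0, 0]]^T = 0.

v_1 = [[-1, -5, -6, 2, -3]]^T, v_2 = [[1, 0, 1, 0, 0]]^T, v_3 = [[0, 3, 4, -1, 1]]^T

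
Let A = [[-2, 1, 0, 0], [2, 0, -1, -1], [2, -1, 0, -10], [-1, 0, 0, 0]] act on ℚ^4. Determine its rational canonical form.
R = [[0, 0, 0, -10], [1, 0, 0, 1], [0, 1, 0, 3], [0, 0, 1, -2]]

The invariant factors of A (the non-unit diagonal entries of the Smith normal form of xI - A over ℚ[x]) are (x + 2)(x^3 - 3x + 5), each dividing the next. The characteristic polynomial is their product, (x + 2)(x^3 - 3x + 5).

The rational canonical form is the block-diagonal matrix of companion matrices C(f_i):
R = [[0, 0, 0, -10], [1, 0, 0, 1], [0, 1, 0, 3], [0, 0, 1, -2]].

Note the characteristic polynomial does not split into linear factors over ℚ, so A has no Jordan form over ℚ; the rational canonical form exists over any field.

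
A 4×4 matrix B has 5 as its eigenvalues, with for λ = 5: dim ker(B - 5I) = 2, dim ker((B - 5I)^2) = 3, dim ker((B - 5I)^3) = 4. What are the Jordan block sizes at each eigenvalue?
λ = 5: successive nullity increments [2, 1, 1] count blocks of size ≥ k; block sizes are [3, 1].

Jordan blocks: (5, 3), (5, 1)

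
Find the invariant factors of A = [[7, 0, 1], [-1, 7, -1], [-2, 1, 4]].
(x - 6)^3

The Jordan structure of A has elementary divisors (x - 6)^3. Arranging the block sizes at each eigenvalue in decreasing order and taking row products gives the invariant factors.

Invariant factors (smallest first, each dividing the next): (x - 6)^3.

Check: the last factor (x - 6)^3 is the minimal polynomial, and the product (x - 6)^3 is the characteristic polynomial.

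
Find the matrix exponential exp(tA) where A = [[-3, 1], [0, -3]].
A has Jordan form J = [[-3, 1], [0, -3]] with A = PJP^{-1}, so e^{tA} = P e^{tJ} P^{-1}.

For a Jordan block J_k(λ), e^{tJ_k(λ)} = e^{λt} · (I + tN + t^2 N^2/2! + ... + t^{k-1} N^{k-1}/(k-1)!) where N is the nilpotent superdiagonal part.

Assembling the blocks and conjugating back gives the entries of e^{tA} as shown above.

e^{tA} = [[e^{-3*t}, t*e^{-3*t}], [0, e^{-3*t}]]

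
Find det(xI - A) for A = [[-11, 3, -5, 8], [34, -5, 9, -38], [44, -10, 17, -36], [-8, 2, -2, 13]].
χ_A(x) = (x - 5)(x - 3)^3

xI - A = [[x + 11, -3, 5, -8], [-34, x + 5, -9, 38], [-44, 10, x - 17, 36], [8, -2, 2, x - 13]].

Expanding det(xI - A) along the first row:
det(xI - A) = + (x + 11)·det([[x + 5, -9, 38], [10, x - 17, 36], [-2, 2, x - 13]]) - (-3)·det([[-34, -9, 38], [-44, x - 17, 36], [8, 2, x - 13]]) + (5)·det([[-34, x + 5, 38], [-44, 10, 36], [8, -2, x - 13]]) - (-8)·det([[-34, x + 5, -9], [-44, 10, x - 17], [8, -2, 2]]).

Evaluating gives χ_A(x) = x^4 - 14x^3 + 72x^2 - 162x + 135 = (x - 5)(x - 3)^3.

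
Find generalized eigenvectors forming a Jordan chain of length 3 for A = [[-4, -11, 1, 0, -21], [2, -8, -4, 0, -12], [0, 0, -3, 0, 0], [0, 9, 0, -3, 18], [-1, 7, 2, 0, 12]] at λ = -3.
We seek v_1 ∈ ker((A + 3I)^3) \ ker((A + 3I)^2), then set v_{i+1} = (A + 3I) v_i.

One such chain is v_1 = [[0, 2, 1, 0, -1]]^T, v_2 = [[0, -2, 0, 0, 1]]^T, v_3 = [[1, -2, 0, 0, 1]]^T. Check: (A + 3I) v_3 = [[0, 0, 0, 0, 0]]^T = 0.

v_1 = [[0, 2, 1, 0, -1]]^T, v_2 = [[0, -2, 0, 0, 1]]^T, v_3 = [[1, -2, 0, 0, 1]]^T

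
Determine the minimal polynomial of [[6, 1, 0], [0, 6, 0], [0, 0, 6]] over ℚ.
m_A(x) = (x - 6)^2

The characteristic polynomial factors as (x - 6)^3. The minimal polynomial is ∏(x - λ)^{k_λ} where k_λ is the size of the largest Jordan block at λ.

For λ = 6: rank(A - 6I) = 1, and the largest Jordan block has size 2 (the smallest k with rank((A - 6I)^k) = rank((A - 6I)^(k+1))).

So m_A(x) = (x - 6)^2.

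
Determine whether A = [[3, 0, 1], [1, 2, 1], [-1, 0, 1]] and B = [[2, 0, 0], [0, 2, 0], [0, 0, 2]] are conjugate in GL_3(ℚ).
No.

Both have characteristic polynomial (x - 2)^3, but the minimal polynomial of A is (x - 2)^2 while the minimal polynomial of B is x - 2. The minimal polynomial is a similarity invariant, so A and B are not similar.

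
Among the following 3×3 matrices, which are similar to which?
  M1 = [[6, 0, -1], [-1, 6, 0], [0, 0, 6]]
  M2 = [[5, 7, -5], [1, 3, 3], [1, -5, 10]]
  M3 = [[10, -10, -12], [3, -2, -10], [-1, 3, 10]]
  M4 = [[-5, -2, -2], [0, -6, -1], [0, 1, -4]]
Characteristic polynomials: χ_{M1} = (x - 6)^3, χ_{M2} = (x - 6)^3, χ_{M3} = (x - 6)^3, χ_{M4} = (x + 5)^3.

{M1, M2, M3}: invariant factors (x - 6)^3.

{M4}: invariant factors x + 5, (x + 5)^2.

Matrices are similar if and only if their invariant-factor lists agree; the partition into similarity classes is {M1, M2, M3}, {M4}.

2 classes: {M1, M2, M3}, {M4}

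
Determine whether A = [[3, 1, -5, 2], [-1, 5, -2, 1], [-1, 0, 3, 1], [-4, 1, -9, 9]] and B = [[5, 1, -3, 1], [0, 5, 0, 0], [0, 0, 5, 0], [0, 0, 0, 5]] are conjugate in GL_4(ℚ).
No.

Both have characteristic polynomial (x - 5)^4 and minimal polynomial (x - 5)^2. But rank(A - 5I) = 2 for A while rank(B - 5I) = 1 for B, so the number of Jordan blocks at λ = 5 differs. A and B are not similar.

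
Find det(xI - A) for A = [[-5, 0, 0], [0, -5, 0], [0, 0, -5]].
xI - A = [[x + 5, 0, 0], [0, x + 5, 0], [0, 0, x + 5]].

Expanding det(xI - A) along the first row:
det(xI - A) = + (x + 5)·det([[x + 5, 0], [0, x + 5]]) - (0)·det([[0, 0], [0, x + 5]]) + (0)·det([[0, x + 5], [0, 0]]).

Evaluating gives χ_A(x) = x^3 + 15x^2 + 75x + 125 = (x + 5)^3.

χ_A(x) = (x + 5)^3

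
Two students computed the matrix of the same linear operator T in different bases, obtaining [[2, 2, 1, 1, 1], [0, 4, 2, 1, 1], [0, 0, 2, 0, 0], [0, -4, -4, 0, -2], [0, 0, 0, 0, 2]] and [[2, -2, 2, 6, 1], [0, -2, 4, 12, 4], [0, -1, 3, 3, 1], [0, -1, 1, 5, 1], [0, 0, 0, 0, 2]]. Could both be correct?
Two matrices over a field are similar if and only if they have the same invariant factors.

Both A and B have characteristic polynomial (x - 2)^5 and minimal polynomial (x - 2)^2. Computing further, both have invariant factors x - 2, (x - 2)^2, (x - 2)^2. Hence A and B are similar.

Yes.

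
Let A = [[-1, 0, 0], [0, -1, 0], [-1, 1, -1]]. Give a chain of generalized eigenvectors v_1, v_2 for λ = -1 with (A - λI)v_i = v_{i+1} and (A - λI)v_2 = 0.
We seek v_1 ∈ ker((A + I)^2) \ ker(A + I), then set v_{i+1} = (A + I) v_i.

One such chain is v_1 = [[-1, 0, 0]]^T, v_2 = [[0, 0, 1]]^T. Check: (A + I) v_2 = [[0, 0, 0]]^T = 0.

v_1 = [[-1, 0, 0]]^T, v_2 = [[0, 0, 1]]^T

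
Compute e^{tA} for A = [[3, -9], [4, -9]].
A has Jordan form J = [[-3, 1], [0, -3]] with A = PJP^{-1}, so e^{tA} = P e^{tJ} P^{-1}.

For a Jordan block J_k(λ), e^{tJ_k(λ)} = e^{λt} · (I + tN + t^2 N^2/2! + ... + t^{k-1} N^{k-1}/(k-1)!) where N is the nilpotent superdiagonal part.

Assembling the blocks and conjugating back gives the entries of e^{tA} as shown above.

e^{tA} = [[(6*t + 1)*e^{-3*t}, -9*t*e^{-3*t}], [4*t*e^{-3*t}, (1 - 6*t)*e^{-3*t}]]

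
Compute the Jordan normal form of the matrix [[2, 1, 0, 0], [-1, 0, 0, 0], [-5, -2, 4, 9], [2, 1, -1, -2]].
The characteristic polynomial is det(xI - A) = (x - 1)^4, so the eigenvalues are 1 (algebraic multiplicity 4).

For λ = 1: rank(A - I) = 2, rank((A - I)^2) = 0. The eigenspace has dimension 4 - 2 = 2, so there are 2 Jordan blocks; the rank sequence gives block sizes [2, 2].

Assembling the blocks gives the Jordan form J above.

J = [[1, 1, 0, 0], [0, 1, 0, 0], [0, 0, 1, 1], [0, 0, 0, 1]]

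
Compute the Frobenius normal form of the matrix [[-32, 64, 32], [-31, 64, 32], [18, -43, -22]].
R = [[0, 0, 32], [1, 0, -32], [0, 1, 10]]

The invariant factors of A (the non-unit diagonal entries of the Smith normal form of xI - A over ℚ[x]) are (x - 4)^2(x - 2), each dividing the next. The characteristic polynomial is their product, (x - 4)^2(x - 2).

The rational canonical form is the block-diagonal matrix of companion matrices C(f_i):
R = [[0, 0, 32], [1, 0, -32], [0, 1, 10]].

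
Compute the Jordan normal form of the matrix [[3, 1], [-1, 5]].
The characteristic polynomial is det(xI - A) = (x - 4)^2, so the eigenvalues are 4 (algebraic multiplicity 2).

For λ = 4: rank(A - 4I) = 1, rank((A - 4I)^2) = 0. The eigenspace has dimension 2 - 1 = 1, so there is 1 Jordan block; the rank sequence gives block sizes [2].

Assembling the blocks gives the Jordan form J above.

J = [[4, 1], [0, 4]]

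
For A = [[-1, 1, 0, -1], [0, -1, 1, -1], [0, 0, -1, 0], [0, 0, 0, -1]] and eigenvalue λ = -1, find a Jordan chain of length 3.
v_1 = [[3, 0, 1, 0]]^T, v_2 = [[0, 1, 0, 0]]^T, v_3 = [[1, 0, 0, 0]]^T

We seek v_1 ∈ ker((A + I)^3) \ ker((A + I)^2), then set v_{i+1} = (A + I) v_i.

One such chain is v_1 = [[3, 0, 1, 0]]^T, v_2 = [[0, 1, 0, 0]]^T, v_3 = [[1, 0, 0, 0]]^T. Check: (A + I) v_3 = [[0, 0, 0, 0]]^T = 0.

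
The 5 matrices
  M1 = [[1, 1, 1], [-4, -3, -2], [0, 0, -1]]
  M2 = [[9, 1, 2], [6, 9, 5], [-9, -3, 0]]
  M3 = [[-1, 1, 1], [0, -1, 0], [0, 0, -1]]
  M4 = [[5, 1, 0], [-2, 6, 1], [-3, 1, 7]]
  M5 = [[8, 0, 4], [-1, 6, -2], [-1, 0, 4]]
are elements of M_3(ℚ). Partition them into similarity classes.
Characteristic polynomials: χ_{M1} = (x + 1)^3, χ_{M2} = (x - 6)^3, χ_{M3} = (x + 1)^3, χ_{M4} = (x - 6)^3, χ_{M5} = (x - 6)^3.

{M1, M3}: invariant factors x + 1, (x + 1)^2.

{M2, M4}: invariant factors (x - 6)^3.

{M5}: invariant factors x - 6, (x - 6)^2.

Matrices are similar if and only if their invariant-factor lists agree; the partition into similarity classes is {M1, M3}, {M2, M4}, {M5}.

3 classes: {M1, M3}, {M2, M4}, {M5}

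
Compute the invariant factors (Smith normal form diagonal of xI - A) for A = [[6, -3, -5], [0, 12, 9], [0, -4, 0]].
The Jordan structure of A has elementary divisors (x - 6)^3. Arranging the block sizes at each eigenvalue in decreasing order and taking row products gives the invariant factors.

Invariant factors (smallest first, each dividing the next): (x - 6)^3.

Check: the last factor (x - 6)^3 is the minimal polynomial, and the product (x - 6)^3 is the characteristic polynomial.

(x - 6)^3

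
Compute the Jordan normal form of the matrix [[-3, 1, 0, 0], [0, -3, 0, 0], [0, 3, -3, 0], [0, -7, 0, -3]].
The characteristic polynomial is det(xI - A) = (x + 3)^4, so the eigenvalues are -3 (algebraic multiplicity 4).

For λ = -3: rank(A + 3I) = 1, rank((A + 3I)^2) = 0. The eigenspace has dimension 4 - 1 = 3, so there are 3 Jordan blocks; the rank sequence gives block sizes [2, 1, 1].

Assembling the blocks gives the Jordan form J above.

J = [[-3, 1, 0, 0], [0, -3, 0, 0], [0, 0, -3, 0], [0, 0, 0, -3]]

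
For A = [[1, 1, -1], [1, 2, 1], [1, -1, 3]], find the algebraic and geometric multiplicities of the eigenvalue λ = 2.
algebraic multiplicity 3, geometric multiplicity 1

The characteristic polynomial is (x - 2)^3, so the factor x - 2 appears with exponent 3: the algebraic multiplicity is 3.

rank(A - 2I) = 2, so the eigenspace has dimension 3 - 2 = 1: the geometric multiplicity is 1.

Since 1 < 3, A is not diagonalizable.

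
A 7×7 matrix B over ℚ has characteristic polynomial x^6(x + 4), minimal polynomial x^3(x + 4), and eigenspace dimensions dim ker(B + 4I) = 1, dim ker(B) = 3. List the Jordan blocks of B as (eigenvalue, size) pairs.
Jordan blocks: (-4, 1), (0, 3), (0, 2), (0, 1)

λ = -4: algebraic multiplicity 1 (exponent in χ_B), largest block size 1 (exponent in m_B), 1 block (geometric multiplicity). This forces block sizes [1].
λ = 0: algebraic multiplicity 6 (exponent in χ_B), largest block size 3 (exponent in m_B), 3 blocks (geometric multiplicity). These force block sizes [3, 2, 1].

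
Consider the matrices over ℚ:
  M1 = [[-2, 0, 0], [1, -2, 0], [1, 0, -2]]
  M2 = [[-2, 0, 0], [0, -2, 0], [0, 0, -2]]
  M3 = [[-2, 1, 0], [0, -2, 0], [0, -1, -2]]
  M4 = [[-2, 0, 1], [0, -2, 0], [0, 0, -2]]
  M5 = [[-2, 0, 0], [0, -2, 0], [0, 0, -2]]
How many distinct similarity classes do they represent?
2 classes: {M1, M3, M4}, {M2, M5}

Characteristic polynomials: χ_{M1} = (x + 2)^3, χ_{M2} = (x + 2)^3, χ_{M3} = (x + 2)^3, χ_{M4} = (x + 2)^3, χ_{M5} = (x + 2)^3.

{M1, M3, M4}: invariant factors x + 2, (x + 2)^2.

{M2, M5}: invariant factors x + 2, x + 2, x + 2.

Matrices are similar if and only if their invariant-factor lists agree; the partition into similarity classes is {M1, M3, M4}, {M2, M5}.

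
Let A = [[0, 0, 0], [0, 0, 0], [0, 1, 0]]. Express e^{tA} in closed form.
e^{tA} = [[1, 0, 0], [0, 1, 0], [0, t, 1]]

A has Jordan form J = [[0, 1, 0], [0, 0, 0], [0, 0, 0]] with A = PJP^{-1}, so e^{tA} = P e^{tJ} P^{-1}.

For a Jordan block J_k(λ), e^{tJ_k(λ)} = e^{λt} · (I + tN + t^2 N^2/2! + ... + t^{k-1} N^{k-1}/(k-1)!) where N is the nilpotent superdiagonal part.

Assembling the blocks and conjugating back gives the entries of e^{tA} as shown above.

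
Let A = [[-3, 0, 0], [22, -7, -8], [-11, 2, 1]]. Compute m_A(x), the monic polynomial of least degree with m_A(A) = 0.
The characteristic polynomial factors as (x + 3)^3. The minimal polynomial is ∏(x - λ)^{k_λ} where k_λ is the size of the largest Jordan block at λ.

For λ = -3: rank(A + 3I) = 1, and the largest Jordan block has size 2 (the smallest k with rank((A + 3I)^k) = rank((A + 3I)^(k+1))).

So m_A(x) = (x + 3)^2.

m_A(x) = (x + 3)^2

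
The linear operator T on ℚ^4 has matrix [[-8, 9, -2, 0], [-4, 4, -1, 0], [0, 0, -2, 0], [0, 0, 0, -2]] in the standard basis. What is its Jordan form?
J = [[-2, 1, 0, 0], [0, -2, 1, 0], [0, 0, -2, 0], [0, 0, 0, -2]]

The characteristic polynomial is det(xI - A) = (x + 2)^4, so the eigenvalues are -2 (algebraic multiplicity 4).

For λ = -2: rank(A + 2I) = 2, rank((A + 2I)^2) = 1, rank((A + 2I)^3) = 0. The eigenspace has dimension 4 - 2 = 2, so there are 2 Jordan blocks; the rank sequence gives block sizes [3, 1].

Assembling the blocks gives the Jordan form J above.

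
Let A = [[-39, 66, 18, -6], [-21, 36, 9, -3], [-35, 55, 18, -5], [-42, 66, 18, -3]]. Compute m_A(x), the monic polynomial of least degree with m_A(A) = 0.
m_A(x) = (x - 3)^2

The characteristic polynomial factors as (x - 3)^4. The minimal polynomial is ∏(x - λ)^{k_λ} where k_λ is the size of the largest Jordan block at λ.

For λ = 3: rank(A - 3I) = 1, and the largest Jordan block has size 2 (the smallest k with rank((A - 3I)^k) = rank((A - 3I)^(k+1))).

So m_A(x) = (x - 3)^2.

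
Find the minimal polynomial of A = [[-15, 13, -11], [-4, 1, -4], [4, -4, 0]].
The characteristic polynomial factors as (x + 4)(x + 5)^2. The minimal polynomial is ∏(x - λ)^{k_λ} where k_λ is the size of the largest Jordan block at λ.

For λ = -5: rank(A + 5I) = 2, and the largest Jordan block has size 2 (the smallest k with rank((A + 5I)^k) = rank((A + 5I)^(k+1))).
For λ = -4: rank(A + 4I) = 2, and the largest Jordan block has size 1 (the smallest k with rank((A + 4I)^k) = rank((A + 4I)^(k+1))).

So m_A(x) = (x + 4)(x + 5)^2.

m_A(x) = (x + 4)(x + 5)^2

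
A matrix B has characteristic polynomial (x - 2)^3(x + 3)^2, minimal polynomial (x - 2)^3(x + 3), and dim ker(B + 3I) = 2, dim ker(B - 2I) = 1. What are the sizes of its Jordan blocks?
λ = -3: algebraic multiplicity 2 (exponent in χ_B), largest block size 1 (exponent in m_B), 2 blocks (geometric multiplicity). These force block sizes [1, 1].
λ = 2: algebraic multiplicity 3 (exponent in χ_B), largest block size 3 (exponent in m_B), 1 block (geometric multiplicity). This forces block sizes [3].

Jordan blocks: (-3, 1), (-3, 1), (2, 3)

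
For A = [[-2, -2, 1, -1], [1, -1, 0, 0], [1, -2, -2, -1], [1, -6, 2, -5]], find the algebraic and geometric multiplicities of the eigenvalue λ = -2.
The characteristic polynomial is (x + 2)^2(x + 3)^2, so the factor x + 2 appears with exponent 2: the algebraic multiplicity is 2.

rank(A + 2I) = 3, so the eigenspace has dimension 4 - 3 = 1: the geometric multiplicity is 1.

Since 1 < 2, A is not diagonalizable.

algebraic multiplicity 2, geometric multiplicity 1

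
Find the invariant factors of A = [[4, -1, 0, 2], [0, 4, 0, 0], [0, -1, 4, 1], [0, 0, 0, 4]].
The Jordan structure of A has elementary divisors (x - 4)^2, (x - 4)^2. Arranging the block sizes at each eigenvalue in decreasing order and taking row products gives the invariant factors.

Invariant factors (smallest first, each dividing the next): (x - 4)^2, (x - 4)^2.

Check: the last factor (x - 4)^2 is the minimal polynomial, and the product (x - 4)^4 is the characteristic polynomial.

(x - 4)^2, (x - 4)^2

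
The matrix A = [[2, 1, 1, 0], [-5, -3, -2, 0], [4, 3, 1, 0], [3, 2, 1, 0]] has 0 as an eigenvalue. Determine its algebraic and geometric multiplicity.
The characteristic polynomial is x^4, so the factor x appears with exponent 4: the algebraic multiplicity is 4.

rank(A) = 2, so the eigenspace has dimension 4 - 2 = 2: the geometric multiplicity is 2.

Since 2 < 4, A is not diagonalizable.

algebraic multiplicity 4, geometric multiplicity 2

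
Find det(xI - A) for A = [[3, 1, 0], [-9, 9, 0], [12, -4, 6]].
χ_A(x) = (x - 6)^3

xI - A = [[x - 3, -1, 0], [9, x - 9, 0], [-12, 4, x - 6]].

Expanding det(xI - A) along the first row:
det(xI - A) = + (x - 3)·det([[x - 9, 0], [4, x - 6]]) - (-1)·det([[9, 0], [-12, x - 6]]) + (0)·det([[9, x - 9], [-12, 4]]).

Evaluating gives χ_A(x) = x^3 - 18x^2 + 108x - 216 = (x - 6)^3.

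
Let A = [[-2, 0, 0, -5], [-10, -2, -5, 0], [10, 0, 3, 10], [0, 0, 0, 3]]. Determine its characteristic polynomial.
xI - A = [[x + 2, 0, 0, 5], [10, x + 2, 5, 0], [-10, 0, x - 3, -10], [0, 0, 0, x - 3]].

Expanding det(xI - A) along the first row:
det(xI - A) = + (x + 2)·det([[x + 2, 5, 0], [0, x - 3, -10], [0, 0, x - 3]]) - (0)·det([[10, 5, 0], [-10, x - 3, -10], [0, 0, x - 3]]) + (0)·det([[10, x + 2, 0], [-10, 0, -10], [0, 0, x - 3]]) - (5)·det([[10, x + 2, 5], [-10, 0, x - 3], [0, 0, 0]]).

Evaluating gives χ_A(x) = x^4 - 2x^3 - 11x^2 + 12x + 36 = (x - 3)^2(x + 2)^2.

χ_A(x) = (x - 3)^2(x + 2)^2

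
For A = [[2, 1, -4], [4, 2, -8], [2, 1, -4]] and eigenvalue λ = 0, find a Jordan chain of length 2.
We seek v_1 ∈ ker(A^2) \ ker(A), then set v_{i+1} = A v_i.

One such chain is v_1 = [[0, 1, 0]]^T, v_2 = [[1, 2, 1]]^T. Check: A v_2 = [[0, 0, 0]]^T = 0.

v_1 = [[0, 1, 0]]^T, v_2 = [[1, 2, 1]]^T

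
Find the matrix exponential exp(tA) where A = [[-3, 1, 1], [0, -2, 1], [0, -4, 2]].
A has Jordan form J = [[-3, 0, 0], [0, 0, 1], [0, 0, 0]] with A = PJP^{-1}, so e^{tA} = P e^{tJ} P^{-1}.

For a Jordan block J_k(λ), e^{tJ_k(λ)} = e^{λt} · (I + tN + t^2 N^2/2! + ... + t^{k-1} N^{k-1}/(k-1)!) where N is the nilpotent superdiagonal part.

Assembling the blocks and conjugating back gives the entries of e^{tA} as shown above.

e^{tA} = [[e^{-3*t}, -2*t + 1 - e^{-3*t}, t], [0, 1 - 2*t, t], [0, -4*t, 2*t + 1]]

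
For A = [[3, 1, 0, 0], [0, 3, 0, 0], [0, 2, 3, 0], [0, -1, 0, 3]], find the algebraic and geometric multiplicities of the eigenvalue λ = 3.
algebraic multiplicity 4, geometric multiplicity 3

The characteristic polynomial is (x - 3)^4, so the factor x - 3 appears with exponent 4: the algebraic multiplicity is 4.

rank(A - 3I) = 1, so the eigenspace has dimension 4 - 1 = 3: the geometric multiplicity is 3.

Since 3 < 4, A is not diagonalizable.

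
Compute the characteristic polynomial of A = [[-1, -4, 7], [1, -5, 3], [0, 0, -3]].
xI - A = [[x + 1, 4, -7], [-1, x + 5, -3], [0, 0, x + 3]].

Expanding det(xI - A) along the first row:
det(xI - A) = + (x + 1)·det([[x + 5, -3], [0, x + 3]]) - (4)·det([[-1, -3], [0, x + 3]]) + (-7)·det([[-1, x + 5], [0, 0]]).

Evaluating gives χ_A(x) = x^3 + 9x^2 + 27x + 27 = (x + 3)^3.

χ_A(x) = (x + 3)^3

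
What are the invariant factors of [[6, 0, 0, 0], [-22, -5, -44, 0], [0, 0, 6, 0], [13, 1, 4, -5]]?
x - 6, (x - 6)(x + 5)^2

The Jordan structure of A has elementary divisors (x + 5)^2, (x - 6), (x - 6). Arranging the block sizes at each eigenvalue in decreasing order and taking row products gives the invariant factors.

Invariant factors (smallest first, each dividing the next): x - 6, (x - 6)(x + 5)^2.

Check: the last factor (x - 6)(x + 5)^2 is the minimal polynomial, and the product (x - 6)^2(x + 5)^2 is the characteristic polynomial.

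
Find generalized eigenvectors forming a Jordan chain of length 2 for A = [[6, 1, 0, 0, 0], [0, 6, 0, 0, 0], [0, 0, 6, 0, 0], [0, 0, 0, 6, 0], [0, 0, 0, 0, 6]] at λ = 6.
We seek v_1 ∈ ker((A - 6I)^2) \ ker(A - 6I), then set v_{i+1} = (A - 6I) v_i.

One such chain is v_1 = [[0, 1, 0, 0, 0]]^T, v_2 = [[1, 0, 0, 0, 0]]^T. Check: (A - 6I) v_2 = [[0, 0, 0, 0, 0]]^T = 0.

v_1 = [[0, 1, 0, 0, 0]]^T, v_2 = [[1, 0, 0, 0, 0]]^T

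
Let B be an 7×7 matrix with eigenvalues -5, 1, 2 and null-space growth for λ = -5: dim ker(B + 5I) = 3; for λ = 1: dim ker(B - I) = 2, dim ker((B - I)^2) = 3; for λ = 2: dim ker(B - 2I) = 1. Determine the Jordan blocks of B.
λ = -5: successive nullity increments [3] count blocks of size ≥ k; block sizes are [1, 1, 1].
λ = 1: successive nullity increments [2, 1] count blocks of size ≥ k; block sizes are [2, 1].
λ = 2: successive nullity increments [1] count blocks of size ≥ k; block sizes are [1].

Jordan blocks: (-5, 1), (-5, 1), (-5, 1), (1, 2), (1, 1), (2, 1)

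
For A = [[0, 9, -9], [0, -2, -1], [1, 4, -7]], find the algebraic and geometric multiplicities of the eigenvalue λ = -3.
algebraic multiplicity 3, geometric multiplicity 1

The characteristic polynomial is (x + 3)^3, so the factor x + 3 appears with exponent 3: the algebraic multiplicity is 3.

rank(A + 3I) = 2, so the eigenspace has dimension 3 - 2 = 1: the geometric multiplicity is 1.

Since 1 < 3, A is not diagonalizable.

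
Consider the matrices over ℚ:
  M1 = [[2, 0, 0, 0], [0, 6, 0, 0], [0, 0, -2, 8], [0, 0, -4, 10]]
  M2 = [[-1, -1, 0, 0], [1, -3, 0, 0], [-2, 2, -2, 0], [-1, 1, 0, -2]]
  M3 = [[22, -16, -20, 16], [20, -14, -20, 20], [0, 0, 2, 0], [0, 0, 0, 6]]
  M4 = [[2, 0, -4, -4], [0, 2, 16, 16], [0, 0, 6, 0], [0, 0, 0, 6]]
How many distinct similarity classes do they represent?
2 classes: {M1, M3, M4}, {M2}

Characteristic polynomials: χ_{M1} = (x - 6)^2(x - 2)^2, χ_{M2} = (x + 2)^4, χ_{M3} = (x - 6)^2(x - 2)^2, χ_{M4} = (x - 6)^2(x - 2)^2.

{M1, M3, M4}: invariant factors (x - 6)(x - 2), (x - 6)(x - 2).

{M2}: invariant factors x + 2, x + 2, (x + 2)^2.

Matrices are similar if and only if their invariant-factor lists agree; the partition into similarity classes is {M1, M3, M4}, {M2}.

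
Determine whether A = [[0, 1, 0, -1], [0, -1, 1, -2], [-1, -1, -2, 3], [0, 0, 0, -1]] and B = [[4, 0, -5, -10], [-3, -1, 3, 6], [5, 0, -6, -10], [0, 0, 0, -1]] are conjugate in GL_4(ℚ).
Both have characteristic polynomial (x + 1)^4, but the minimal polynomial of A is (x + 1)^3 while the minimal polynomial of B is (x + 1)^2. The minimal polynomial is a similarity invariant, so A and B are not similar.

No.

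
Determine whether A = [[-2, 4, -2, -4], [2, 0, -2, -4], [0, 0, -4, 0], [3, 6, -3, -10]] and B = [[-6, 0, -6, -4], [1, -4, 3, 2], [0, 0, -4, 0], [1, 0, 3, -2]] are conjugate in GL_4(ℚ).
Yes.

Two matrices over a field are similar if and only if they have the same invariant factors.

Both A and B have characteristic polynomial (x + 4)^4 and minimal polynomial (x + 4)^2. Computing further, both have invariant factors x + 4, x + 4, (x + 4)^2. Hence A and B are similar.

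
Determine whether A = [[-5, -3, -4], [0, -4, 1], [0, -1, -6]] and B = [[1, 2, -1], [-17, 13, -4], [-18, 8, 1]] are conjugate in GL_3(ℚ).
trace(A) = -15 but trace(B) = 15. The trace is a similarity invariant, so A and B are not similar.

No.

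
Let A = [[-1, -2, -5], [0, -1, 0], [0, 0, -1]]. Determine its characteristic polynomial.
xI - A = [[x + 1, 2, 5], [0, x + 1, 0], [0, 0, x + 1]].

Expanding det(xI - A) along the first row:
det(xI - A) = + (x + 1)·det([[x + 1, 0], [0, x + 1]]) - (2)·det([[0, 0], [0, x + 1]]) + (5)·det([[0, x + 1], [0, 0]]).

Evaluating gives χ_A(x) = x^3 + 3x^2 + 3x + 1 = (x + 1)^3.

χ_A(x) = (x + 1)^3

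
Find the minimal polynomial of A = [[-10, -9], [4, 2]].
m_A(x) = (x + 4)^2

The characteristic polynomial factors as (x + 4)^2. The minimal polynomial is ∏(x - λ)^{k_λ} where k_λ is the size of the largest Jordan block at λ.

For λ = -4: rank(A + 4I) = 1, and the largest Jordan block has size 2 (the smallest k with rank((A + 4I)^k) = rank((A + 4I)^(k+1))).

So m_A(x) = (x + 4)^2.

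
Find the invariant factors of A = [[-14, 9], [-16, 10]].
The Jordan structure of A has elementary divisors (x + 2)^2. Arranging the block sizes at each eigenvalue in decreasing order and taking row products gives the invariant factors.

Invariant factors (smallest first, each dividing the next): (x + 2)^2.

Check: the last factor (x + 2)^2 is the minimal polynomial, and the product (x + 2)^2 is the characteristic polynomial.

(x + 2)^2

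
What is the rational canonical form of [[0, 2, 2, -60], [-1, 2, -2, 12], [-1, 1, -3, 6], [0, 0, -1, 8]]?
The invariant factors of A (the non-unit diagonal entries of the Smith normal form of xI - A over ℚ[x]) are (x - 6)(x - 2)^2(x + 3), each dividing the next. The characteristic polynomial is their product, (x - 6)(x - 2)^2(x + 3).

The rational canonical form is the block-diagonal matrix of companion matrices C(f_i):
R = [[0, 0, 0, 72], [1, 0, 0, -60], [0, 1, 0, 2], [0, 0, 1, 7]].

R = [[0, 0, 0, 72], [1, 0, 0, -60], [0, 1, 0, 2], [0, 0, 1, 7]]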